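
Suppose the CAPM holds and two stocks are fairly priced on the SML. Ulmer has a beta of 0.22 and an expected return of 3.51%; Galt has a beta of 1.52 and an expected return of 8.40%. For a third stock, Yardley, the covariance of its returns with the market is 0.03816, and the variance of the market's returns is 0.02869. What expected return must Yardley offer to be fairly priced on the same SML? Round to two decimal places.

MRP = (8.40% − 3.51%) / (1.52 − 0.22) = 3.7615%
R_f = 3.51% − 0.22 × 3.7615% = 2.6825%
β_Yardley = Cov / Var(R_m) = 0.03816 / 0.02869 = 1.3301
E(R_Yardley) = R_f + β × MRP = 2.6825% + 1.3301 × 3.7615% = 7.69%

7.69%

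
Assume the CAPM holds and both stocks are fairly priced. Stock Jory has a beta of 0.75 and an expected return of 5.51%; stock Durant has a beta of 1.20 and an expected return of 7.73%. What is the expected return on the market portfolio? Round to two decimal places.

6.74%

Both satisfy E(R) = R_f + β·MRP, so the slope of the SML is
MRP = (7.73% − 5.51%) / (1.20 − 0.75) = 2.22% / 0.45 = 4.9333%
R_f = E(R_Jory) − β_Jory·MRP = 5.51% − 0.75 × 4.9333% = 1.8100%
E(R_m) = R_f + MRP = 1.8100% + 4.9333% = 6.74%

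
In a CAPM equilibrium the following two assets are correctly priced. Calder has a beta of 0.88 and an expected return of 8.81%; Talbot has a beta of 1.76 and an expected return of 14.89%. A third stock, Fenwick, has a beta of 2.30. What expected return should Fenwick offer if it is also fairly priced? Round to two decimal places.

18.62%

MRP (SML slope) = (14.89% − 8.81%) / (1.76 − 0.88) = 6.08% / 0.88 = 6.9091%
R_f (intercept) = 8.81% − 0.88 × 6.9091% = 2.7300%
E(R_Fenwick) = R_f + β × MRP = 2.7300% + 2.30 × 6.9091% = 18.62%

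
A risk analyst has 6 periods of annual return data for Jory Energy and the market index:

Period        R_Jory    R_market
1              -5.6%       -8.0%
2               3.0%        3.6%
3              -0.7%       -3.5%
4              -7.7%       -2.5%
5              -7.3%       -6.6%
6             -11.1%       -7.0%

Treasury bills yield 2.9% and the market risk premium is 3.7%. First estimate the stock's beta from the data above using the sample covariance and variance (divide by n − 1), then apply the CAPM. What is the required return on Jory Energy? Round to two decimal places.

6.34%

Mean R_i = (-5.6 + 3.0 − 0.7 − 7.7 − 7.3 − 11.1) / 6 = -4.9000%
Mean R_m = (-8.0 + 3.6 − 3.5 − 2.5 − 6.6 − 7.0) / 6 = -4.0000%
Σ(R_i − R̄_i)(R_m − R̄_m) = 85.5800  ⇒  Cov = 85.5800 / 5 = 17.1160
Σ(R_m − R̄_m)² = 92.0200  ⇒  Var(R_m) = 92.0200 / 5 = 18.4040
β = Cov / Var(R_m) = 17.1160 / 18.4040 = 0.9300
E(R) = R_f + β × MRP = 2.9% + 0.9300 × 3.7% = 6.34%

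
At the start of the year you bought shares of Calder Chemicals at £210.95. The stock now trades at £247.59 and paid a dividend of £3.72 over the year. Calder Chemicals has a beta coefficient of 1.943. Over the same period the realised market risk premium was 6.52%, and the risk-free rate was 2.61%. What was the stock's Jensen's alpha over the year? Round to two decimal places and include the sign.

Realised HPR = (P1 + D1 − P0) / P0 = (247.59 + 3.72 − 210.95) / 210.95 = 40.36 / 210.95 = 19.1325%
CAPM required = R_f + β·MRP = 2.61% + 1.943 × 6.52% = 15.27836%
α = realised − required = 19.1325% − 15.27836% = +3.85%

+3.85%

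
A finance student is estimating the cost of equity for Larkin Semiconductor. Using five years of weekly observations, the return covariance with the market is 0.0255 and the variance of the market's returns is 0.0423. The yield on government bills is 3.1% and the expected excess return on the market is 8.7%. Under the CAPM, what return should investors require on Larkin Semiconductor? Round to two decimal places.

β = Cov(R_i, R_m) / Var(R_m) = 0.0255 / 0.0423 = 0.6028
E(R) = R_f + β × MRP = 3.1% + 0.6028 × 8.7% = 8.34%

8.34%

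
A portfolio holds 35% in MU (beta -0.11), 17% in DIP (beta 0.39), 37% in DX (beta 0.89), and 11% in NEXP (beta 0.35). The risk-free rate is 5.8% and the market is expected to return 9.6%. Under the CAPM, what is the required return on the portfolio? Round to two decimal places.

7.30%

β_P = Σ w_i β_i = 0.35×-0.11 + 0.17×0.39 + 0.37×0.89 + 0.11×0.35 = 0.3956
MRP = 9.6% − 5.8% = 3.80%
E(R_P) = R_f + β_P × MRP = 5.8% + 0.3956 × 3.8% = 7.30%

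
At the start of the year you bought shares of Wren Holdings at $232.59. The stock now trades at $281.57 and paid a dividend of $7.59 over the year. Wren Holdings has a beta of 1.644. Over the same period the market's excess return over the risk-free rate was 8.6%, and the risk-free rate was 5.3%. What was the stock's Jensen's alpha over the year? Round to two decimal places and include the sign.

Realised HPR = (P1 + D1 − P0) / P0 = (281.57 + 7.59 − 232.59) / 232.59 = 56.57 / 232.59 = 24.3218%
CAPM required = R_f + β·MRP = 5.3% + 1.644 × 8.6% = 19.4384%
α = realised − required = 24.3218% − 19.4384% = +4.88%

+4.88%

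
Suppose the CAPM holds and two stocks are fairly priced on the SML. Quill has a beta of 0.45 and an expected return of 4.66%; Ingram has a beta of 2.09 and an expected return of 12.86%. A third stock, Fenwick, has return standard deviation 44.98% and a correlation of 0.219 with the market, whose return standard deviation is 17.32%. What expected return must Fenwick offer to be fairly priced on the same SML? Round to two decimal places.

MRP = (12.86% − 4.66%) / (2.09 − 0.45) = 5.0000%
R_f = 4.66% − 0.45 × 5.0000% = 2.4100%
β_Fenwick = ρ·σ_i/σ_m = 0.219 × 44.98 / 17.32 = 0.5687
E(R_Fenwick) = R_f + β × MRP = 2.4100% + 0.5687 × 5.0000% = 5.25%

5.25%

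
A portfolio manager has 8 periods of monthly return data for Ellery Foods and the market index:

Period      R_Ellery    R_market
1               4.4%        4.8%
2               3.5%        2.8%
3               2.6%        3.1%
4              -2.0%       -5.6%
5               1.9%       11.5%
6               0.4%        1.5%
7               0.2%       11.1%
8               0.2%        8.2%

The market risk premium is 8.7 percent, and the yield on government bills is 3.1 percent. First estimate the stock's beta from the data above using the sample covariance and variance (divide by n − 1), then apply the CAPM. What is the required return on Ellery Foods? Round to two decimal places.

4.05%

Mean R_i = (4.4 + 3.5 + 2.6 − 2.0 + 1.9 + 0.4 + 0.2 + 0.2) / 8 = 1.4000%
Mean R_m = (4.8 + 2.8 + 3.1 − 5.6 + 11.5 + 1.5 + 11.1 + 8.2) / 8 = 4.6750%
Σ(R_i − R̄_i)(R_m − R̄_m) = 24.1300  ⇒  Cov = 24.1300 / 7 = 3.4471
Σ(R_m − R̄_m)² = 221.9550  ⇒  Var(R_m) = 221.9550 / 7 = 31.7079
β = Cov / Var(R_m) = 3.4471 / 31.7079 = 0.1087
E(R) = R_f + β × MRP = 3.1% + 0.1087 × 8.7% = 4.05%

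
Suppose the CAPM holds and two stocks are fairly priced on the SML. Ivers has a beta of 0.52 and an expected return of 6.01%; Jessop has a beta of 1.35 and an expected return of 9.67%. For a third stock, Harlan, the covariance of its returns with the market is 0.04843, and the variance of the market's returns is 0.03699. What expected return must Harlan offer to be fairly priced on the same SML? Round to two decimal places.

9.49%

MRP = (9.67% − 6.01%) / (1.35 − 0.52) = 4.4096%
R_f = 6.01% − 0.52 × 4.4096% = 3.7170%
β_Harlan = Cov / Var(R_m) = 0.04843 / 0.03699 = 1.3093
E(R_Harlan) = R_f + β × MRP = 3.7170% + 1.3093 × 4.4096% = 9.49%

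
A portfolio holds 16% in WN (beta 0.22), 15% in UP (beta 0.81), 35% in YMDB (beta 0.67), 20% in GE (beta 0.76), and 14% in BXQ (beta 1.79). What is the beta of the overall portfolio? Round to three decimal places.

0.794

β_P = Σ w_i β_i = 0.16×0.22 + 0.15×0.81 + 0.35×0.67 + 0.20×0.76 + 0.14×1.79 = 0.7938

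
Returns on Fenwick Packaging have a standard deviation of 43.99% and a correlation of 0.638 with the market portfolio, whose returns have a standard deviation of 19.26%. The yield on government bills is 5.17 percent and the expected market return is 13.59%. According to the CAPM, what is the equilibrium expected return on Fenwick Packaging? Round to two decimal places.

β = ρ × σ_i / σ_m = 0.638 × 43.99% / 19.26% = 1.4572
MRP = 13.59% − 5.17% = 8.42%
E(R) = 5.17% + 1.4572 × 8.42% = 17.44%

17.44%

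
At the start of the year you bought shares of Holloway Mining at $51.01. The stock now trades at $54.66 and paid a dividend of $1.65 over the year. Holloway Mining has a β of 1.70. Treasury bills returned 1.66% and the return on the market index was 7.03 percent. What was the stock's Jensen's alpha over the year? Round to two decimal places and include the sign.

Realised HPR = (P1 + D1 − P0) / P0 = (54.66 + 1.65 − 51.01) / 51.01 = 5.30 / 51.01 = 10.3901%
MRP = 7.03% − 1.66% = 5.37%
CAPM required = R_f + β·MRP = 1.66% + 1.70 × 5.37% = 10.7890%
α = realised − required = 10.3901% − 10.7890% = -0.40%

-0.40%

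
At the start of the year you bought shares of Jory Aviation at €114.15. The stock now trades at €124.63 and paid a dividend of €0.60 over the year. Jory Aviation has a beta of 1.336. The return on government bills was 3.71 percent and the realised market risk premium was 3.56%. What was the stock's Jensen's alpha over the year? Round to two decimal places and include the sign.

Realised HPR = (P1 + D1 − P0) / P0 = (124.63 + 0.60 − 114.15) / 114.15 = 11.08 / 114.15 = 9.7065%
CAPM required = R_f + β·MRP = 3.71% + 1.336 × 3.56% = 8.46616%
α = realised − required = 9.7065% − 8.46616% = +1.24%

+1.24%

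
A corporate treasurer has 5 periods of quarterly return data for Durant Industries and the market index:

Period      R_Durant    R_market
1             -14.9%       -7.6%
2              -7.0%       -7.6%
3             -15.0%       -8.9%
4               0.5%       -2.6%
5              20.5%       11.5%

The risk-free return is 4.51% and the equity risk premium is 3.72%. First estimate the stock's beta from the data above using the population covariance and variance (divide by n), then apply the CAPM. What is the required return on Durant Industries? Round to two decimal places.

Mean R_i = (-14.9 − 7.0 − 15.0 + 0.5 + 20.5) / 5 = -3.1800%
Mean R_m = (-7.6 − 7.6 − 8.9 − 2.6 + 11.5) / 5 = -3.0400%
Σ(R_i − R̄_i)(R_m − R̄_m) = 486.0540  ⇒  Cov = 486.0540 / 5 = 97.2108
Σ(R_m − R̄_m)² = 287.5320  ⇒  Var(R_m) = 287.5320 / 5 = 57.5064
β = Cov / Var(R_m) = 97.2108 / 57.5064 = 1.6904
E(R) = R_f + β × MRP = 4.51% + 1.6904 × 3.72% = 10.80%

10.80%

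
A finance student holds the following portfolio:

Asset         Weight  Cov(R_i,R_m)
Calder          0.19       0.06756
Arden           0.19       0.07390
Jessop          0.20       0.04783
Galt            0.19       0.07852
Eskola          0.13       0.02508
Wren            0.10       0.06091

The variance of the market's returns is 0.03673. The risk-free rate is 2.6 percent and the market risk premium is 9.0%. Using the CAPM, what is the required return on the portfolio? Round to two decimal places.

β_Calder = 0.06756 / 0.03673 = 1.8394
β_Arden = 0.07390 / 0.03673 = 2.0120
β_Jessop = 0.04783 / 0.03673 = 1.3022
β_Galt = 0.07852 / 0.03673 = 2.1378
β_Eskola = 0.02508 / 0.03673 = 0.6828
β_Wren = 0.06091 / 0.03673 = 1.6583
β_P = Σ w_i β_i = 0.19×1.8394 + 0.19×2.0120 + 0.20×1.3022 + 0.19×2.1378 + 0.13×0.6828 + 0.10×1.6583 = 1.6530
E(R_P) = R_f + β_P × MRP = 2.6% + 1.6530 × 9.0% = 17.48%

17.48%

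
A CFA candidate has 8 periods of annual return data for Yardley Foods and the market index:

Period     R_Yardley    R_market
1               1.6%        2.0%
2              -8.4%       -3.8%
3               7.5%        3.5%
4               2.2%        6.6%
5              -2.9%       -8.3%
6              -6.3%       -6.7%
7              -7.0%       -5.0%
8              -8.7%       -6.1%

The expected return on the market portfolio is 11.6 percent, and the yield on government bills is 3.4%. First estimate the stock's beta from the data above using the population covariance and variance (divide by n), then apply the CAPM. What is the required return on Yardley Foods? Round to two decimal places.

10.46%

Mean R_i = (1.6 − 8.4 + 7.5 + 2.2 − 2.9 − 6.3 − 7.0 − 8.7) / 8 = -2.7500%
Mean R_m = (2.0 − 3.8 + 3.5 + 6.6 − 8.3 − 6.7 − 5.0 − 6.1) / 8 = -2.2250%
Σ(R_i − R̄_i)(R_m − R̄_m) = 181.2900  ⇒  Cov = 181.2900 / 8 = 22.6613
Σ(R_m − R̄_m)² = 210.6350  ⇒  Var(R_m) = 210.6350 / 8 = 26.3294
β = Cov / Var(R_m) = 22.6613 / 26.3294 = 0.8607
MRP = 11.6% − 3.4% = 8.20%
E(R) = R_f + β × MRP = 3.4% + 0.8607 × 8.2% = 10.46%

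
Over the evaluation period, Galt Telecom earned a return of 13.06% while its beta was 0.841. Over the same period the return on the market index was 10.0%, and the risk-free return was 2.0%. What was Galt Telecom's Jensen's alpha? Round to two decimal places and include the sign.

+4.33%

Market excess return = 10.0% − 2.0% = 8.00%
CAPM benchmark = R_f + β(R_m − R_f) = 2.0% + 0.841 × 8.0% = 8.7280%
α = actual − benchmark = 13.06% − 8.7280% = +4.33%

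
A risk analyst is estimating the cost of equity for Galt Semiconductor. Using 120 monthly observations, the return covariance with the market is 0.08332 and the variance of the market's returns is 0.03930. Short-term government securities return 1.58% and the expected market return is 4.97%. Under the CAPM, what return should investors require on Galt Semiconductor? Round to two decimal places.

β = Cov(R_i, R_m) / Var(R_m) = 0.08332 / 0.03930 = 2.1201
MRP = 4.97% − 1.58% = 3.39%
E(R) = R_f + β × MRP = 1.58% + 2.1201 × 3.39% = 8.77%

8.77%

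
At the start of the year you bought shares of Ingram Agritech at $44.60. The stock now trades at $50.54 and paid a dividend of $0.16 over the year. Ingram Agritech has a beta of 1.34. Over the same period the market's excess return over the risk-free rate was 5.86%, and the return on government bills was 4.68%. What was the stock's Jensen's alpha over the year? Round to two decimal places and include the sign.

Realised HPR = (P1 + D1 − P0) / P0 = (50.54 + 0.16 − 44.60) / 44.60 = 6.10 / 44.60 = 13.6771%
CAPM required = R_f + β·MRP = 4.68% + 1.34 × 5.86% = 12.5324%
α = realised − required = 13.6771% − 12.5324% = +1.14%

+1.14%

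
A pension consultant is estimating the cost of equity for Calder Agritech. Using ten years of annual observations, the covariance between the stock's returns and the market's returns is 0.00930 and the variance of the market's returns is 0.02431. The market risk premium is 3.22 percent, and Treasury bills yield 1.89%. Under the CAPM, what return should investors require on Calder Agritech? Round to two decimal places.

3.12%

β = Cov(R_i, R_m) / Var(R_m) = 0.00930 / 0.02431 = 0.3826
E(R) = R_f + β × MRP = 1.89% + 0.3826 × 3.22% = 3.12%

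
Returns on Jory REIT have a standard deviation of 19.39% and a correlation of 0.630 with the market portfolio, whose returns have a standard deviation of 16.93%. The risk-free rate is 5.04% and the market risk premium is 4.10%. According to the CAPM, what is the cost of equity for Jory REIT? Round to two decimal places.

β = ρ × σ_i / σ_m = 0.630 × 19.39% / 16.93% = 0.7215
E(R) = 5.04% + 0.7215 × 4.10% = 8.00%

8.00%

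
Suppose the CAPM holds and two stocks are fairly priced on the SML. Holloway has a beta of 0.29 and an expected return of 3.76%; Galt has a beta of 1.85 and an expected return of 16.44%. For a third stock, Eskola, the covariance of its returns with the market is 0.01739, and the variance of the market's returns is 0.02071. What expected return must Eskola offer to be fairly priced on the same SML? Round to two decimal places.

MRP = (16.44% − 3.76%) / (1.85 − 0.29) = 8.1282%
R_f = 3.76% − 0.29 × 8.1282% = 1.4028%
β_Eskola = Cov / Var(R_m) = 0.01739 / 0.02071 = 0.8397
E(R_Eskola) = R_f + β × MRP = 1.4028% + 0.8397 × 8.1282% = 8.23%

8.23%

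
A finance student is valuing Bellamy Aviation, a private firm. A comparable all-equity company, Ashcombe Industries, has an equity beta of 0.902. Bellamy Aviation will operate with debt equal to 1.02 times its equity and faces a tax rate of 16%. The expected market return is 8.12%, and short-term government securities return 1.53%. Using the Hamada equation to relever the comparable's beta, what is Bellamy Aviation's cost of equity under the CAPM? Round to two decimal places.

β_L = β_U × [1 + (1 − t)(D/E)] = 0.902 × [1 + (1 − 0.16) × 1.02]
    = 0.902 × [1 + 0.84 × 1.02] = 0.902 × 1.8568 = 1.6748
MRP = 8.12% − 1.53% = 6.59%
E(R) = R_f + β_L × MRP = 1.53% + 1.6748 × 6.59% = 12.57%

12.57%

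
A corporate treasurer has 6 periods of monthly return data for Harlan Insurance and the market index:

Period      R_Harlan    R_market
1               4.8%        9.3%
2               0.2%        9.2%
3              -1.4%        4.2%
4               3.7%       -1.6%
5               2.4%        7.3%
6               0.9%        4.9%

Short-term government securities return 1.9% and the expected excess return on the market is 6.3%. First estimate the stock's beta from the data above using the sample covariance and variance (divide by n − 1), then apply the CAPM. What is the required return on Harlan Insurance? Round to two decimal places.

Mean R_i = (4.8 + 0.2 − 1.4 + 3.7 + 2.4 + 0.9) / 6 = 1.7667%
Mean R_m = (9.3 + 9.2 + 4.2 − 1.6 + 7.3 + 4.9) / 6 = 5.5500%
Σ(R_i − R̄_i)(R_m − R̄_m) = -2.2200  ⇒  Cov = -2.2200 / 5 = -0.4440
Σ(R_m − R̄_m)² = 83.8150  ⇒  Var(R_m) = 83.8150 / 5 = 16.7630
β = Cov / Var(R_m) = -0.4440 / 16.7630 = -0.0265
E(R) = R_f + β × MRP = 1.9% + -0.0265 × 6.3% = 1.73%

1.73%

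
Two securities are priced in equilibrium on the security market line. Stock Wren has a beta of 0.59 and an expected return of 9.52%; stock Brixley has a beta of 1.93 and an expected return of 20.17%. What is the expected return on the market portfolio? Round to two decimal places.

Both satisfy E(R) = R_f + β·MRP, so the slope of the SML is
MRP = (20.17% − 9.52%) / (1.93 − 0.59) = 10.65% / 1.34 = 7.9478%
R_f = E(R_Wren) − β_Wren·MRP = 9.52% − 0.59 × 7.9478% = 4.8308%
E(R_m) = R_f + MRP = 4.8308% + 7.9478% = 12.78%

12.78%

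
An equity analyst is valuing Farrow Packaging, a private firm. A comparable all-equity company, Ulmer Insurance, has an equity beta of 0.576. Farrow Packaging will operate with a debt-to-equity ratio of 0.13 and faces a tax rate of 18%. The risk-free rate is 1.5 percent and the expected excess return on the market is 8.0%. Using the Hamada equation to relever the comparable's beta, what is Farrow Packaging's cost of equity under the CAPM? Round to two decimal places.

β_L = β_U × [1 + (1 − t)(D/E)] = 0.576 × [1 + (1 − 0.18) × 0.13]
    = 0.576 × [1 + 0.82 × 0.13] = 0.576 × 1.1066 = 0.6374
E(R) = R_f + β_L × MRP = 1.5% + 0.6374 × 8.0% = 6.60%

6.60%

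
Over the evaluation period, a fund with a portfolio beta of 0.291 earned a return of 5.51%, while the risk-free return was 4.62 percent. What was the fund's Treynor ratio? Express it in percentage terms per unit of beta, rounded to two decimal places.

3.06%

Treynor = (R_P − R_f) / β_P = (5.51% − 4.62%) / 0.2910 = 0.89% / 0.2910 = 3.06%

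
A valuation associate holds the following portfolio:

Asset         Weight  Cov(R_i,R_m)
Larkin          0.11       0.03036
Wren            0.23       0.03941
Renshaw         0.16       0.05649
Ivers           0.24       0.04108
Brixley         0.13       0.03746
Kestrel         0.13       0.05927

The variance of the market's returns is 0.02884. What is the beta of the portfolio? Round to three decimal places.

1.521

β_Larkin = 0.03036 / 0.02884 = 1.0527
β_Wren = 0.03941 / 0.02884 = 1.3665
β_Renshaw = 0.05649 / 0.02884 = 1.9587
β_Ivers = 0.04108 / 0.02884 = 1.4244
β_Brixley = 0.03746 / 0.02884 = 1.2989
β_Kestrel = 0.05927 / 0.02884 = 2.0551
β_P = Σ w_i β_i = 0.11×1.0527 + 0.23×1.3665 + 0.16×1.9587 + 0.24×1.4244 + 0.13×1.2989 + 0.13×2.0551 = 1.5214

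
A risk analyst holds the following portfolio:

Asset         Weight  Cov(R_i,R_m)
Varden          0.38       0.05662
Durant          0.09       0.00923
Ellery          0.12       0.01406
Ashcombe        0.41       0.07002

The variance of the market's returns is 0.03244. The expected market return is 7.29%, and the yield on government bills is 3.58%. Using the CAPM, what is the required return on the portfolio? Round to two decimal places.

9.61%

β_Varden = 0.05662 / 0.03244 = 1.7454
β_Durant = 0.00923 / 0.03244 = 0.2845
β_Ellery = 0.01406 / 0.03244 = 0.4334
β_Ashcombe = 0.07002 / 0.03244 = 2.1584
β_P = Σ w_i β_i = 0.38×1.7454 + 0.09×0.2845 + 0.12×0.4334 + 0.41×2.1584 = 1.6258
MRP = 7.29% − 3.58% = 3.71%
E(R_P) = R_f + β_P × MRP = 3.58% + 1.6258 × 3.71% = 9.61%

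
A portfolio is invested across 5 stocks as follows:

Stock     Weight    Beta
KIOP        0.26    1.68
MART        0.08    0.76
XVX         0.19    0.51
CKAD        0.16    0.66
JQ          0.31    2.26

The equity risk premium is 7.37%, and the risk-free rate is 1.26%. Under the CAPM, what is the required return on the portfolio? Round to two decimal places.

11.58%

β_P = Σ w_i β_i = 0.26×1.68 + 0.08×0.76 + 0.19×0.51 + 0.16×0.66 + 0.31×2.26 = 1.4007
E(R_P) = R_f + β_P × MRP = 1.26% + 1.4007 × 7.37% = 11.58%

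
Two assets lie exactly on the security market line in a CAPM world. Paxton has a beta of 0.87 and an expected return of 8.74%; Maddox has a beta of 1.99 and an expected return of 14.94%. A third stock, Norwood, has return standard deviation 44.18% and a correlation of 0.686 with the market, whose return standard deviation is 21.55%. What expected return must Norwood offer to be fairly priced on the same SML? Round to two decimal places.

11.71%

MRP = (14.94% − 8.74%) / (1.99 − 0.87) = 5.5357%
R_f = 8.74% − 0.87 × 5.5357% = 3.9239%
β_Norwood = ρ·σ_i/σ_m = 0.686 × 44.18 / 21.55 = 1.4064
E(R_Norwood) = R_f + β × MRP = 3.9239% + 1.4064 × 5.5357% = 11.71%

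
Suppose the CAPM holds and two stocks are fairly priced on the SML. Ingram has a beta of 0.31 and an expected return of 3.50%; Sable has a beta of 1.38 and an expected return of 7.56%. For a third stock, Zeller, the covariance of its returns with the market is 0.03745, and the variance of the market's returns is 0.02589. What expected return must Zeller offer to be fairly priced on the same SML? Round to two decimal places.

7.81%

MRP = (7.56% − 3.50%) / (1.38 − 0.31) = 3.7944%
R_f = 3.50% − 0.31 × 3.7944% = 2.3237%
β_Zeller = Cov / Var(R_m) = 0.03745 / 0.02589 = 1.4465
E(R_Zeller) = R_f + β × MRP = 2.3237% + 1.4465 × 3.7944% = 7.81%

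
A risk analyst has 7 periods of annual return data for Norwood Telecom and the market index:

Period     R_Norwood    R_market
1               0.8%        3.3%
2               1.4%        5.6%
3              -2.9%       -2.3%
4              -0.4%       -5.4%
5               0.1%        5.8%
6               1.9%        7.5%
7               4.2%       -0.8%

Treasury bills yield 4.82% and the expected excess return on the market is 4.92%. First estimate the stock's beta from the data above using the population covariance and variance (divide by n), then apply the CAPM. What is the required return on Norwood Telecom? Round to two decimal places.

Mean R_i = (0.8 + 1.4 − 2.9 − 0.4 + 0.1 + 1.9 + 4.2) / 7 = 0.7286%
Mean R_m = (3.3 + 5.6 − 2.3 − 5.4 + 5.8 + 7.5 − 0.8) / 7 = 1.9571%
Σ(R_i − R̄_i)(R_m − R̄_m) = 20.7986  ⇒  Cov = 20.7986 / 7 = 2.9712
Σ(R_m − R̄_m)² = 140.4171  ⇒  Var(R_m) = 140.4171 / 7 = 20.0596
β = Cov / Var(R_m) = 2.9712 / 20.0596 = 0.1481
E(R) = R_f + β × MRP = 4.82% + 0.1481 × 4.92% = 5.55%

5.55%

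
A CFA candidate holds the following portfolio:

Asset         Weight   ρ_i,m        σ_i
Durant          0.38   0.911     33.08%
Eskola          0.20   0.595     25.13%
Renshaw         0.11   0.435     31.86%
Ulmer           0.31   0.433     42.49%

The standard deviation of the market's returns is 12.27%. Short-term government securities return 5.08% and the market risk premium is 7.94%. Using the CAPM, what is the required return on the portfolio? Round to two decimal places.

19.10%

β_Durant = 0.911 × 33.08% / 12.27% = 2.4561
β_Eskola = 0.595 × 25.13% / 12.27% = 1.2186
β_Renshaw = 0.435 × 31.86% / 12.27% = 1.1295
β_Ulmer = 0.433 × 42.49% / 12.27% = 1.4994
β_P = Σ w_i β_i = 0.38×2.4561 + 0.20×1.2186 + 0.11×1.1295 + 0.31×1.4994 = 1.7661
E(R_P) = R_f + β_P × MRP = 5.08% + 1.7661 × 7.94% = 19.10%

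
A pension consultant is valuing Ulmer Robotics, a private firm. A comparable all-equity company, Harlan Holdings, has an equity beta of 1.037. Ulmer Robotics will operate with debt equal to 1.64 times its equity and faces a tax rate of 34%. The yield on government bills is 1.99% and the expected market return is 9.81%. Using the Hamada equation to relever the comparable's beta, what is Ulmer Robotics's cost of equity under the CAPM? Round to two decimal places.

β_L = β_U × [1 + (1 − t)(D/E)] = 1.037 × [1 + (1 − 0.34) × 1.64]
    = 1.037 × [1 + 0.66 × 1.64] = 1.037 × 2.0824 = 2.1594
MRP = 9.81% − 1.99% = 7.82%
E(R) = R_f + β_L × MRP = 1.99% + 2.1594 × 7.82% = 18.88%

18.88%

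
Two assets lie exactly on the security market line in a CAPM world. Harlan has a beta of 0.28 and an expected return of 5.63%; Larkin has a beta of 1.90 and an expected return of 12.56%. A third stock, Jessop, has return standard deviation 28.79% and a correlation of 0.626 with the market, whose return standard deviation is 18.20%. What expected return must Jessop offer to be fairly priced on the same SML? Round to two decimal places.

8.67%

MRP = (12.56% − 5.63%) / (1.90 − 0.28) = 4.2778%
R_f = 5.63% − 0.28 × 4.2778% = 4.4322%
β_Jessop = ρ·σ_i/σ_m = 0.626 × 28.79 / 18.20 = 0.9902
E(R_Jessop) = R_f + β × MRP = 4.4322% + 0.9902 × 4.2778% = 8.67%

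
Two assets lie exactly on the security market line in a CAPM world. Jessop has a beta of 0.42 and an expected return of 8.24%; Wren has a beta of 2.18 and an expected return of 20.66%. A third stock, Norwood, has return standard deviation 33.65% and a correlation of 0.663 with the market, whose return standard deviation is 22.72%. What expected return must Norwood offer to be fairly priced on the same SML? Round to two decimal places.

MRP = (20.66% − 8.24%) / (2.18 − 0.42) = 7.0568%
R_f = 8.24% − 0.42 × 7.0568% = 5.2761%
β_Norwood = ρ·σ_i/σ_m = 0.663 × 33.65 / 22.72 = 0.9820
E(R_Norwood) = R_f + β × MRP = 5.2761% + 0.9820 × 7.0568% = 12.21%

12.21%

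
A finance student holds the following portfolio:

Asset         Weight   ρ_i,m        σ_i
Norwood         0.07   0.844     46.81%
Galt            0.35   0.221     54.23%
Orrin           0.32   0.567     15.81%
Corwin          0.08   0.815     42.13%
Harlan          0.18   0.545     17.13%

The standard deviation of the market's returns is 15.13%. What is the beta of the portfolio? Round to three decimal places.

0.942

β_Norwood = 0.844 × 46.81% / 15.13% = 2.6112
β_Galt = 0.221 × 54.23% / 15.13% = 0.7921
β_Orrin = 0.567 × 15.81% / 15.13% = 0.5925
β_Corwin = 0.815 × 42.13% / 15.13% = 2.2694
β_Harlan = 0.545 × 17.13% / 15.13% = 0.6170
β_P = Σ w_i β_i = 0.07×2.6112 + 0.35×0.7921 + 0.32×0.5925 + 0.08×2.2694 + 0.18×0.6170 = 0.9422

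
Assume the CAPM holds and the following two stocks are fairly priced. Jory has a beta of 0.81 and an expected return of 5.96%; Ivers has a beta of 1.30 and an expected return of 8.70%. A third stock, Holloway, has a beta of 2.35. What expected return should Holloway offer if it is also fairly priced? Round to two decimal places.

14.57%

MRP (SML slope) = (8.70% − 5.96%) / (1.30 − 0.81) = 2.74% / 0.49 = 5.5918%
R_f (intercept) = 5.96% − 0.81 × 5.5918% = 1.4306%
E(R_Holloway) = R_f + β × MRP = 1.4306% + 2.35 × 5.5918% = 14.57%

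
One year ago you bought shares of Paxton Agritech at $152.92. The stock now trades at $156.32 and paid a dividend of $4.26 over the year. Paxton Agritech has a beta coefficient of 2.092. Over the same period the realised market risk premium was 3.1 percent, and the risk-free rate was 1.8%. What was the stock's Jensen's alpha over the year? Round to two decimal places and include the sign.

-3.28%

Realised HPR = (P1 + D1 − P0) / P0 = (156.32 + 4.26 − 152.92) / 152.92 = 7.66 / 152.92 = 5.0092%
CAPM required = R_f + β·MRP = 1.8% + 2.092 × 3.1% = 8.2852%
α = realised − required = 5.0092% − 8.2852% = -3.28%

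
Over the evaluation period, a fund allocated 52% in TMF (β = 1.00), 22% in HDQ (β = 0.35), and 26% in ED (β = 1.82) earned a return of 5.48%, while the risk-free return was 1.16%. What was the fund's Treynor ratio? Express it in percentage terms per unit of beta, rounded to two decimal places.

β_P = 0.52×1.00 + 0.22×0.35 + 0.26×1.82 = 1.0702
Treynor = (R_P − R_f) / β_P = (5.48% − 1.16%) / 1.0702 = 4.32% / 1.0702 = 4.04%

4.04%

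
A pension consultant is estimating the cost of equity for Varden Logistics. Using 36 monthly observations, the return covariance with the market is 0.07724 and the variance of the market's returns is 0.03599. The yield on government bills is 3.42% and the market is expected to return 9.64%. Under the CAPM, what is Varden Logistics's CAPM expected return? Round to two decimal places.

16.77%

β = Cov(R_i, R_m) / Var(R_m) = 0.07724 / 0.03599 = 2.1462
MRP = 9.64% − 3.42% = 6.22%
E(R) = R_f + β × MRP = 3.42% + 2.1462 × 6.22% = 16.77%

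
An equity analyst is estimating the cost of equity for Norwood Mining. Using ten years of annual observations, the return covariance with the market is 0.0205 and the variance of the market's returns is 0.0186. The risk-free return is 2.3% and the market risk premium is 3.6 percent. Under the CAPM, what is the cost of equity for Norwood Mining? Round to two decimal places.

6.27%

β = Cov(R_i, R_m) / Var(R_m) = 0.0205 / 0.0186 = 1.1022
E(R) = R_f + β × MRP = 2.3% + 1.1022 × 3.6% = 6.27%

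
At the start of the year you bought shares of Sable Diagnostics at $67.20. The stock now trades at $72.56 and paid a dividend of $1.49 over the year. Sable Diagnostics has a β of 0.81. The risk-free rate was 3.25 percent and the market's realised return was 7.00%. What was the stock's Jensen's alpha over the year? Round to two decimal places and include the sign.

+3.91%

Realised HPR = (P1 + D1 − P0) / P0 = (72.56 + 1.49 − 67.20) / 67.20 = 6.85 / 67.20 = 10.1935%
MRP = 7.00% − 3.25% = 3.75%
CAPM required = R_f + β·MRP = 3.25% + 0.81 × 3.75% = 6.2875%
α = realised − required = 10.1935% − 6.2875% = +3.91%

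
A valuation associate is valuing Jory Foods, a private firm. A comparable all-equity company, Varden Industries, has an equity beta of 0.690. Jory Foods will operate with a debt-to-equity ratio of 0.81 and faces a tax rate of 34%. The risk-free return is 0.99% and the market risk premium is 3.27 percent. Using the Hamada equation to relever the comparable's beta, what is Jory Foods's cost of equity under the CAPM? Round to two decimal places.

β_L = β_U × [1 + (1 − t)(D/E)] = 0.690 × [1 + (1 − 0.34) × 0.81]
    = 0.690 × [1 + 0.66 × 0.81] = 0.690 × 1.5346 = 1.0589
E(R) = R_f + β_L × MRP = 0.99% + 1.0589 × 3.27% = 4.45%

4.45%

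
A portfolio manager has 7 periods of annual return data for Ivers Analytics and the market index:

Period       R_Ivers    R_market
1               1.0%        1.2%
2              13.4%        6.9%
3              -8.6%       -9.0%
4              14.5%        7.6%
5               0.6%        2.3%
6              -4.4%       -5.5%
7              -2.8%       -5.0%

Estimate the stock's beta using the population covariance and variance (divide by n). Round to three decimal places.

Mean R_i = (1.0 + 13.4 − 8.6 + 14.5 + 0.6 − 4.4 − 2.8) / 7 = 1.9571%
Mean R_m = (1.2 + 6.9 − 9.0 + 7.6 + 2.3 − 5.5 − 5.0) / 7 = -0.2143%
Σ(R_i − R̄_i)(R_m − R̄_m) = 323.7757  ⇒  Cov = 323.7757 / 7 = 46.2537
Σ(R_m − R̄_m)² = 248.0286  ⇒  Var(R_m) = 248.0286 / 7 = 35.4327
β = Cov / Var(R_m) = 46.2537 / 35.4327 = 1.3054

1.305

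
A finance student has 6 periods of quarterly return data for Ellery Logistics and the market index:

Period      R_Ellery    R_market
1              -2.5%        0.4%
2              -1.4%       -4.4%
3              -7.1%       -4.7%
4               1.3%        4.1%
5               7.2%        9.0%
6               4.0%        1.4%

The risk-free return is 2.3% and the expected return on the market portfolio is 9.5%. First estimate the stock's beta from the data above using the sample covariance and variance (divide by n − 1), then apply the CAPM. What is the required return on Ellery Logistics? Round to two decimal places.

8.28%

Mean R_i = (-2.5 − 1.4 − 7.1 + 1.3 + 7.2 + 4.0) / 6 = 0.2500%
Mean R_m = (0.4 − 4.4 − 4.7 + 4.1 + 9.0 + 1.4) / 6 = 0.9667%
Σ(R_i − R̄_i)(R_m − R̄_m) = 112.8100  ⇒  Cov = 112.8100 / 5 = 22.5620
Σ(R_m − R̄_m)² = 135.7733  ⇒  Var(R_m) = 135.7733 / 5 = 27.1547
β = Cov / Var(R_m) = 22.5620 / 27.1547 = 0.8309
MRP = 9.5% − 2.3% = 7.20%
E(R) = R_f + β × MRP = 2.3% + 0.8309 × 7.2% = 8.28%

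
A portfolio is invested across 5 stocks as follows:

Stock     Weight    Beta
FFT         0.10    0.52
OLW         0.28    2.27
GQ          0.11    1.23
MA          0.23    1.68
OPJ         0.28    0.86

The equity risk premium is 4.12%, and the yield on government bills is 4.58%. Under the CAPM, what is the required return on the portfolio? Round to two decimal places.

β_P = Σ w_i β_i = 0.10×0.52 + 0.28×2.27 + 0.11×1.23 + 0.23×1.68 + 0.28×0.86 = 1.4501
E(R_P) = R_f + β_P × MRP = 4.58% + 1.4501 × 4.12% = 10.55%

10.55%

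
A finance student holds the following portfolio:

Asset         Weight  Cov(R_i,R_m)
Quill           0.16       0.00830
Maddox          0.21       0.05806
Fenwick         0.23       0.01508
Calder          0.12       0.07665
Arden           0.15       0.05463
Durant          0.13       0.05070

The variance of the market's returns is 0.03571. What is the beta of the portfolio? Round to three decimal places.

1.147

β_Quill = 0.00830 / 0.03571 = 0.2324
β_Maddox = 0.05806 / 0.03571 = 1.6259
β_Fenwick = 0.01508 / 0.03571 = 0.4223
β_Calder = 0.07665 / 0.03571 = 2.1465
β_Arden = 0.05463 / 0.03571 = 1.5298
β_Durant = 0.05070 / 0.03571 = 1.4198
β_P = Σ w_i β_i = 0.16×0.2324 + 0.21×1.6259 + 0.23×0.4223 + 0.12×2.1465 + 0.15×1.5298 + 0.13×1.4198 = 1.1474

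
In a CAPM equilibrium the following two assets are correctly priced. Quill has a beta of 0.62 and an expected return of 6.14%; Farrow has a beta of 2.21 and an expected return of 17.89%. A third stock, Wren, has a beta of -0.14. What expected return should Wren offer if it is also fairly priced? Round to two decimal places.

0.52%

MRP (SML slope) = (17.89% − 6.14%) / (2.21 − 0.62) = 11.75% / 1.59 = 7.3899%
R_f (intercept) = 6.14% − 0.62 × 7.3899% = 1.5583%
E(R_Wren) = R_f + β × MRP = 1.5583% + -0.14 × 7.3899% = 0.52%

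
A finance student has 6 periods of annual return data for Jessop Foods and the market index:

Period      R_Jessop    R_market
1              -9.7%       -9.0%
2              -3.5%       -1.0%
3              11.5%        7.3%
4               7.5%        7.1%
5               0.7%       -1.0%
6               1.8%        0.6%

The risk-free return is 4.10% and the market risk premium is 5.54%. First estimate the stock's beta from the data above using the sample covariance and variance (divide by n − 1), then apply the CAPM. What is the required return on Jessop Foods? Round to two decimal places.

Mean R_i = (-9.7 − 3.5 + 11.5 + 7.5 + 0.7 + 1.8) / 6 = 1.3833%
Mean R_m = (-9.0 − 1.0 + 7.3 + 7.1 − 1.0 + 0.6) / 6 = 0.6667%
Σ(R_i − R̄_i)(R_m − R̄_m) = 222.8467  ⇒  Cov = 222.8467 / 5 = 44.5693
Σ(R_m − R̄_m)² = 184.3933  ⇒  Var(R_m) = 184.3933 / 5 = 36.8787
β = Cov / Var(R_m) = 44.5693 / 36.8787 = 1.2085
E(R) = R_f + β × MRP = 4.10% + 1.2085 × 5.54% = 10.80%

10.80%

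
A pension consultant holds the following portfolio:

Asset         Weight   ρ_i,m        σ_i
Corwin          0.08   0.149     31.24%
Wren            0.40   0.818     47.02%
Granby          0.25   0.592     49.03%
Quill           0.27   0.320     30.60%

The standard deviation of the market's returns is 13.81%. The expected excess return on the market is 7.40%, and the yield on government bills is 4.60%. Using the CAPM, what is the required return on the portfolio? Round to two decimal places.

18.35%

β_Corwin = 0.149 × 31.24% / 13.81% = 0.3371
β_Wren = 0.818 × 47.02% / 13.81% = 2.7851
β_Granby = 0.592 × 49.03% / 13.81% = 2.1018
β_Quill = 0.320 × 30.60% / 13.81% = 0.7091
β_P = Σ w_i β_i = 0.08×0.3371 + 0.40×2.7851 + 0.25×2.1018 + 0.27×0.7091 = 1.8579
E(R_P) = R_f + β_P × MRP = 4.60% + 1.8579 × 7.40% = 18.35%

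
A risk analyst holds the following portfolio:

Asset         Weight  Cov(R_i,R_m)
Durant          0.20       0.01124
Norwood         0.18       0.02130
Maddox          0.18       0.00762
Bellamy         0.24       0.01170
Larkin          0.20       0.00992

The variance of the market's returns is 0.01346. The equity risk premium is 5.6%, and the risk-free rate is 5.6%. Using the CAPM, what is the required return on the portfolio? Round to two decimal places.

10.69%

β_Durant = 0.01124 / 0.01346 = 0.8351
β_Norwood = 0.02130 / 0.01346 = 1.5825
β_Maddox = 0.00762 / 0.01346 = 0.5661
β_Bellamy = 0.01170 / 0.01346 = 0.8692
β_Larkin = 0.00992 / 0.01346 = 0.7370
β_P = Σ w_i β_i = 0.20×0.8351 + 0.18×1.5825 + 0.18×0.5661 + 0.24×0.8692 + 0.20×0.7370 = 0.9098
E(R_P) = R_f + β_P × MRP = 5.6% + 0.9098 × 5.6% = 10.69%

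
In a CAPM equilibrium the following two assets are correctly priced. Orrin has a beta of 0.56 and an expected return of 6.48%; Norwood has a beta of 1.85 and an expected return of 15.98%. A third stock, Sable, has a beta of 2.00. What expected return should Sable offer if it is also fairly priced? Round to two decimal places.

17.08%

MRP (SML slope) = (15.98% − 6.48%) / (1.85 − 0.56) = 9.50% / 1.29 = 7.3643%
R_f (intercept) = 6.48% − 0.56 × 7.3643% = 2.3560%
E(R_Sable) = R_f + β × MRP = 2.3560% + 2.00 × 7.3643% = 17.08%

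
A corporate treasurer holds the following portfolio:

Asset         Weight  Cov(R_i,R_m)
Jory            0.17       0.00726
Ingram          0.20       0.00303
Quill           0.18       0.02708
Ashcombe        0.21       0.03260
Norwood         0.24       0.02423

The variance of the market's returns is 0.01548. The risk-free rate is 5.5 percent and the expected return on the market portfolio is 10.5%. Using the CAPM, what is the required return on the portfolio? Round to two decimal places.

β_Jory = 0.00726 / 0.01548 = 0.4690
β_Ingram = 0.00303 / 0.01548 = 0.1957
β_Quill = 0.02708 / 0.01548 = 1.7494
β_Ashcombe = 0.03260 / 0.01548 = 2.1059
β_Norwood = 0.02423 / 0.01548 = 1.5652
β_P = Σ w_i β_i = 0.17×0.4690 + 0.20×0.1957 + 0.18×1.7494 + 0.21×2.1059 + 0.24×1.5652 = 1.2516
MRP = 10.5% − 5.5% = 5.00%
E(R_P) = R_f + β_P × MRP = 5.5% + 1.2516 × 5.0% = 11.76%

11.76%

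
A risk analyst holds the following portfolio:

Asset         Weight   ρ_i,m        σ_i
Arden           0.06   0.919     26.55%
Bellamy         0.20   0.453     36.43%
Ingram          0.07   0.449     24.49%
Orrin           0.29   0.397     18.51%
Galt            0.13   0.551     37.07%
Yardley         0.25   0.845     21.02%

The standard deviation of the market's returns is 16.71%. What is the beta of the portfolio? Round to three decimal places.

β_Arden = 0.919 × 26.55% / 16.71% = 1.4602
β_Bellamy = 0.453 × 36.43% / 16.71% = 0.9876
β_Ingram = 0.449 × 24.49% / 16.71% = 0.6580
β_Orrin = 0.397 × 18.51% / 16.71% = 0.4398
β_Galt = 0.551 × 37.07% / 16.71% = 1.2224
β_Yardley = 0.845 × 21.02% / 16.71% = 1.0630
β_P = Σ w_i β_i = 0.06×1.4602 + 0.20×0.9876 + 0.07×0.6580 + 0.29×0.4398 + 0.13×1.2224 + 0.25×1.0630 = 0.8834

0.883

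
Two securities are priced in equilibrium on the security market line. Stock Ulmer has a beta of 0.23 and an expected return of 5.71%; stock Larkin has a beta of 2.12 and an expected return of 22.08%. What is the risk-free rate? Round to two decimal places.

3.72%

Both satisfy E(R) = R_f + β·MRP, so the slope of the SML is
MRP = (22.08% − 5.71%) / (2.12 − 0.23) = 16.37% / 1.89 = 8.6614%
R_f = E(R_Ulmer) − β_Ulmer·MRP = 5.71% − 0.23 × 8.6614% = 3.7179%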